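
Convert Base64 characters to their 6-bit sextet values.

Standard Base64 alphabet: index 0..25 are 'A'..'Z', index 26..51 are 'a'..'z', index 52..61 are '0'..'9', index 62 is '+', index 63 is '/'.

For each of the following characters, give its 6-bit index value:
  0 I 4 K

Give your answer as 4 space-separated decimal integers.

'0': 0..9 range, 52 + ord('0') − ord('0') = 52
'I': A..Z range, ord('I') − ord('A') = 8
'4': 0..9 range, 52 + ord('4') − ord('0') = 56
'K': A..Z range, ord('K') − ord('A') = 10

Answer: 52 8 56 10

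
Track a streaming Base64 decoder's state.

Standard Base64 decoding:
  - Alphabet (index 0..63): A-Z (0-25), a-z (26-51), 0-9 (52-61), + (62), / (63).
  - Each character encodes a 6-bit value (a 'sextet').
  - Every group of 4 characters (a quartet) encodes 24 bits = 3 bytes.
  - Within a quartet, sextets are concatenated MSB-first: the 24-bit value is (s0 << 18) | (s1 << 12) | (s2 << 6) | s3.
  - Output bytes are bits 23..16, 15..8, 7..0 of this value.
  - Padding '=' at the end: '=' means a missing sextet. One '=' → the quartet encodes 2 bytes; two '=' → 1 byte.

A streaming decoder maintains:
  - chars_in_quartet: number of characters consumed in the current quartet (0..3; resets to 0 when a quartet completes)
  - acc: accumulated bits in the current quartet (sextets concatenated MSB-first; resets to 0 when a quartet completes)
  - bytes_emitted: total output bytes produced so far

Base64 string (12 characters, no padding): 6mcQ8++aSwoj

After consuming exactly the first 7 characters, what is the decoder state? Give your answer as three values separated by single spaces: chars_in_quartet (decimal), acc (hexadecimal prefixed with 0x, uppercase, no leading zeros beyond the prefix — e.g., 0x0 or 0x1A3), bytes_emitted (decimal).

Answer: 3 0x3CFBE 3

Derivation:
After char 0 ('6'=58): chars_in_quartet=1 acc=0x3A bytes_emitted=0
After char 1 ('m'=38): chars_in_quartet=2 acc=0xEA6 bytes_emitted=0
After char 2 ('c'=28): chars_in_quartet=3 acc=0x3A99C bytes_emitted=0
After char 3 ('Q'=16): chars_in_quartet=4 acc=0xEA6710 -> emit EA 67 10, reset; bytes_emitted=3
After char 4 ('8'=60): chars_in_quartet=1 acc=0x3C bytes_emitted=3
After char 5 ('+'=62): chars_in_quartet=2 acc=0xF3E bytes_emitted=3
After char 6 ('+'=62): chars_in_quartet=3 acc=0x3CFBE bytes_emitted=3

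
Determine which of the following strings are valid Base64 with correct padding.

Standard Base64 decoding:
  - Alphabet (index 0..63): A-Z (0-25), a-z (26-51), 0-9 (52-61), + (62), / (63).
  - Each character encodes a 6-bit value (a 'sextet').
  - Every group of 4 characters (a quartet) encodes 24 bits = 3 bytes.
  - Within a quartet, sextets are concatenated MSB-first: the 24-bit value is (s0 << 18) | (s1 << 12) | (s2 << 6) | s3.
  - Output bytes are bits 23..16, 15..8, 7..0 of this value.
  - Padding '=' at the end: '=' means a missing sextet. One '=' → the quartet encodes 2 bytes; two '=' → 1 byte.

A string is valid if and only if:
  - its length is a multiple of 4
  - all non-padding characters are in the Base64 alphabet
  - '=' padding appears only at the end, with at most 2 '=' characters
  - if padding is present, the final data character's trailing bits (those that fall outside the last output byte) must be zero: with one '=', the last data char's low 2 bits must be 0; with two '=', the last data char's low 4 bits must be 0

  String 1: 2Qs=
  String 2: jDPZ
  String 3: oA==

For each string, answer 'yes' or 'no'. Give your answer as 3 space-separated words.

Answer: yes yes yes

Derivation:
String 1: '2Qs=' → valid
String 2: 'jDPZ' → valid
String 3: 'oA==' → valid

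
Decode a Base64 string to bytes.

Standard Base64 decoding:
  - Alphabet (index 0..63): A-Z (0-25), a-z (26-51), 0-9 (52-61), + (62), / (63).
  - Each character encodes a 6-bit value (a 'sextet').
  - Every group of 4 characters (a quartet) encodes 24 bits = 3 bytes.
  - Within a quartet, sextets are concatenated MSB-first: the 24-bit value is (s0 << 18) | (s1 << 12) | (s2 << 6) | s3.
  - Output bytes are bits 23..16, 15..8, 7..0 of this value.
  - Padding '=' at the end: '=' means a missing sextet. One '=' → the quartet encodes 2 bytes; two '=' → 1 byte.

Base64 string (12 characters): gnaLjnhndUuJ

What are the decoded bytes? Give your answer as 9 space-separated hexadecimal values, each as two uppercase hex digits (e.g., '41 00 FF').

After char 0 ('g'=32): chars_in_quartet=1 acc=0x20 bytes_emitted=0
After char 1 ('n'=39): chars_in_quartet=2 acc=0x827 bytes_emitted=0
After char 2 ('a'=26): chars_in_quartet=3 acc=0x209DA bytes_emitted=0
After char 3 ('L'=11): chars_in_quartet=4 acc=0x82768B -> emit 82 76 8B, reset; bytes_emitted=3
After char 4 ('j'=35): chars_in_quartet=1 acc=0x23 bytes_emitted=3
After char 5 ('n'=39): chars_in_quartet=2 acc=0x8E7 bytes_emitted=3
After char 6 ('h'=33): chars_in_quartet=3 acc=0x239E1 bytes_emitted=3
After char 7 ('n'=39): chars_in_quartet=4 acc=0x8E7867 -> emit 8E 78 67, reset; bytes_emitted=6
After char 8 ('d'=29): chars_in_quartet=1 acc=0x1D bytes_emitted=6
After char 9 ('U'=20): chars_in_quartet=2 acc=0x754 bytes_emitted=6
After char 10 ('u'=46): chars_in_quartet=3 acc=0x1D52E bytes_emitted=6
After char 11 ('J'=9): chars_in_quartet=4 acc=0x754B89 -> emit 75 4B 89, reset; bytes_emitted=9

Answer: 82 76 8B 8E 78 67 75 4B 89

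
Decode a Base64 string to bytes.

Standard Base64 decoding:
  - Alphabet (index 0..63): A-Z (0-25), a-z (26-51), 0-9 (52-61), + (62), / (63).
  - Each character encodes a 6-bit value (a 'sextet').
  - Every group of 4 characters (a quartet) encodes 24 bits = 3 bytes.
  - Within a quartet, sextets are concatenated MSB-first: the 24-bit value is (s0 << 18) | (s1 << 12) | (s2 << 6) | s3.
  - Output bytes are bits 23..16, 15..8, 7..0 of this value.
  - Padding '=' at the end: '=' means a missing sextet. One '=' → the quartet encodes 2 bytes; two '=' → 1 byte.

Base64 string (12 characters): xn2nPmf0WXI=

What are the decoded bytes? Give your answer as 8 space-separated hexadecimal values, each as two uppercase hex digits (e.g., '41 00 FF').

Answer: C6 7D A7 3E 67 F4 59 72

Derivation:
After char 0 ('x'=49): chars_in_quartet=1 acc=0x31 bytes_emitted=0
After char 1 ('n'=39): chars_in_quartet=2 acc=0xC67 bytes_emitted=0
After char 2 ('2'=54): chars_in_quartet=3 acc=0x319F6 bytes_emitted=0
After char 3 ('n'=39): chars_in_quartet=4 acc=0xC67DA7 -> emit C6 7D A7, reset; bytes_emitted=3
After char 4 ('P'=15): chars_in_quartet=1 acc=0xF bytes_emitted=3
After char 5 ('m'=38): chars_in_quartet=2 acc=0x3E6 bytes_emitted=3
After char 6 ('f'=31): chars_in_quartet=3 acc=0xF99F bytes_emitted=3
After char 7 ('0'=52): chars_in_quartet=4 acc=0x3E67F4 -> emit 3E 67 F4, reset; bytes_emitted=6
After char 8 ('W'=22): chars_in_quartet=1 acc=0x16 bytes_emitted=6
After char 9 ('X'=23): chars_in_quartet=2 acc=0x597 bytes_emitted=6
After char 10 ('I'=8): chars_in_quartet=3 acc=0x165C8 bytes_emitted=6
Padding '=': partial quartet acc=0x165C8 -> emit 59 72; bytes_emitted=8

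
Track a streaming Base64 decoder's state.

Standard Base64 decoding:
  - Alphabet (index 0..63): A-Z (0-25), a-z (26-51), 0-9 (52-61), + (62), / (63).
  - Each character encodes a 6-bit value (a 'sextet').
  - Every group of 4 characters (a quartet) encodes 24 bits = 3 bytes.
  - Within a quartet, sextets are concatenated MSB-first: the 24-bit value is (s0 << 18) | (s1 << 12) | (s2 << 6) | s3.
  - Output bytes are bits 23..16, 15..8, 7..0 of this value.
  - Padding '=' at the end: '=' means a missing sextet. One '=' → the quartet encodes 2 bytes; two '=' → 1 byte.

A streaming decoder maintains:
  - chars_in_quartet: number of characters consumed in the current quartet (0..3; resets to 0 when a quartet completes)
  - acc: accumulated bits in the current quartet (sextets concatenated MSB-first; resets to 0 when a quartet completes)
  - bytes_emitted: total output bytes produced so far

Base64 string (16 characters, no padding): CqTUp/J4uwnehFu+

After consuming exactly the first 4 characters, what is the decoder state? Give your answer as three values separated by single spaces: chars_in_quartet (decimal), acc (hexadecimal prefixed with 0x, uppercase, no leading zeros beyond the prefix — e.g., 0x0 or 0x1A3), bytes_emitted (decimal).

Answer: 0 0x0 3

Derivation:
After char 0 ('C'=2): chars_in_quartet=1 acc=0x2 bytes_emitted=0
After char 1 ('q'=42): chars_in_quartet=2 acc=0xAA bytes_emitted=0
After char 2 ('T'=19): chars_in_quartet=3 acc=0x2A93 bytes_emitted=0
After char 3 ('U'=20): chars_in_quartet=4 acc=0xAA4D4 -> emit 0A A4 D4, reset; bytes_emitted=3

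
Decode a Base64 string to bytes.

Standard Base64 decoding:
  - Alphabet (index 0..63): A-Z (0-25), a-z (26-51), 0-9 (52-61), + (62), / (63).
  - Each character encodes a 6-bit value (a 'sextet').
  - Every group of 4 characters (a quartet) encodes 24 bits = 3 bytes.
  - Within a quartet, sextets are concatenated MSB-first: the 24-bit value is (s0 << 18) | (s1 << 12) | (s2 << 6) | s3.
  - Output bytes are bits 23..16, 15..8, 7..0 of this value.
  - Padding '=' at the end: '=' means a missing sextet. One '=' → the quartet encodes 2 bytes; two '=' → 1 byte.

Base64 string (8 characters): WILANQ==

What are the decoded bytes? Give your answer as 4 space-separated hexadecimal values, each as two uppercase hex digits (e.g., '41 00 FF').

Answer: 58 82 C0 35

Derivation:
After char 0 ('W'=22): chars_in_quartet=1 acc=0x16 bytes_emitted=0
After char 1 ('I'=8): chars_in_quartet=2 acc=0x588 bytes_emitted=0
After char 2 ('L'=11): chars_in_quartet=3 acc=0x1620B bytes_emitted=0
After char 3 ('A'=0): chars_in_quartet=4 acc=0x5882C0 -> emit 58 82 C0, reset; bytes_emitted=3
After char 4 ('N'=13): chars_in_quartet=1 acc=0xD bytes_emitted=3
After char 5 ('Q'=16): chars_in_quartet=2 acc=0x350 bytes_emitted=3
Padding '==': partial quartet acc=0x350 -> emit 35; bytes_emitted=4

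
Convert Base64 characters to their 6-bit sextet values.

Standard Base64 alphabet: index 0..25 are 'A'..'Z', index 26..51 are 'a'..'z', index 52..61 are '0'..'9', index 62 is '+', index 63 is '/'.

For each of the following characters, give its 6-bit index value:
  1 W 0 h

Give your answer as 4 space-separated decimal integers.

Answer: 53 22 52 33

Derivation:
'1': 0..9 range, 52 + ord('1') − ord('0') = 53
'W': A..Z range, ord('W') − ord('A') = 22
'0': 0..9 range, 52 + ord('0') − ord('0') = 52
'h': a..z range, 26 + ord('h') − ord('a') = 33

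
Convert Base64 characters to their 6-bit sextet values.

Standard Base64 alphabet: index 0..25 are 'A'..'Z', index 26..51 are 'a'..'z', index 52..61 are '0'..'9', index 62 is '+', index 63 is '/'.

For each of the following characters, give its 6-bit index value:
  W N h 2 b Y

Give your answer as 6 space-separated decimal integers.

'W': A..Z range, ord('W') − ord('A') = 22
'N': A..Z range, ord('N') − ord('A') = 13
'h': a..z range, 26 + ord('h') − ord('a') = 33
'2': 0..9 range, 52 + ord('2') − ord('0') = 54
'b': a..z range, 26 + ord('b') − ord('a') = 27
'Y': A..Z range, ord('Y') − ord('A') = 24

Answer: 22 13 33 54 27 24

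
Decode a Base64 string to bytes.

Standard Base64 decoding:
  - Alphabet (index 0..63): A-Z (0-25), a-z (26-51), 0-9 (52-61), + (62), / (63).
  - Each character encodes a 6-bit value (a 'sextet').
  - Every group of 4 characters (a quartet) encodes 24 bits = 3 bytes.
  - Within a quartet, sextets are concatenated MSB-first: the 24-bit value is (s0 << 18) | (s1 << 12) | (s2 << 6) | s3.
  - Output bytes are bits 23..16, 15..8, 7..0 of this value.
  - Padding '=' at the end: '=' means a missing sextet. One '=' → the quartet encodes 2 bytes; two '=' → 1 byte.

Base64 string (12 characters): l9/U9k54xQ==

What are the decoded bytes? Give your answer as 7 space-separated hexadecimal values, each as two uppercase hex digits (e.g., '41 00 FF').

After char 0 ('l'=37): chars_in_quartet=1 acc=0x25 bytes_emitted=0
After char 1 ('9'=61): chars_in_quartet=2 acc=0x97D bytes_emitted=0
After char 2 ('/'=63): chars_in_quartet=3 acc=0x25F7F bytes_emitted=0
After char 3 ('U'=20): chars_in_quartet=4 acc=0x97DFD4 -> emit 97 DF D4, reset; bytes_emitted=3
After char 4 ('9'=61): chars_in_quartet=1 acc=0x3D bytes_emitted=3
After char 5 ('k'=36): chars_in_quartet=2 acc=0xF64 bytes_emitted=3
After char 6 ('5'=57): chars_in_quartet=3 acc=0x3D939 bytes_emitted=3
After char 7 ('4'=56): chars_in_quartet=4 acc=0xF64E78 -> emit F6 4E 78, reset; bytes_emitted=6
After char 8 ('x'=49): chars_in_quartet=1 acc=0x31 bytes_emitted=6
After char 9 ('Q'=16): chars_in_quartet=2 acc=0xC50 bytes_emitted=6
Padding '==': partial quartet acc=0xC50 -> emit C5; bytes_emitted=7

Answer: 97 DF D4 F6 4E 78 C5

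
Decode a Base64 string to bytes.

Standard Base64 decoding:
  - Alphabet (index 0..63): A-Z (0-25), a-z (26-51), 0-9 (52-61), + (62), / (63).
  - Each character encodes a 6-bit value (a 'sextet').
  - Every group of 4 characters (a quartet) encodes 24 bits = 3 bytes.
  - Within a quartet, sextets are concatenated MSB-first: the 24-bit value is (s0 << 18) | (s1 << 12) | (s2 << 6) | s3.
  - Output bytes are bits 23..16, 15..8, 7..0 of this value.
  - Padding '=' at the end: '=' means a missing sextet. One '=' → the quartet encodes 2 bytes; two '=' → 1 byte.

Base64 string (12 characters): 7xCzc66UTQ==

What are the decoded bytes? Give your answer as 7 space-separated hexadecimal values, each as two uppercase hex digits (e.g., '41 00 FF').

After char 0 ('7'=59): chars_in_quartet=1 acc=0x3B bytes_emitted=0
After char 1 ('x'=49): chars_in_quartet=2 acc=0xEF1 bytes_emitted=0
After char 2 ('C'=2): chars_in_quartet=3 acc=0x3BC42 bytes_emitted=0
After char 3 ('z'=51): chars_in_quartet=4 acc=0xEF10B3 -> emit EF 10 B3, reset; bytes_emitted=3
After char 4 ('c'=28): chars_in_quartet=1 acc=0x1C bytes_emitted=3
After char 5 ('6'=58): chars_in_quartet=2 acc=0x73A bytes_emitted=3
After char 6 ('6'=58): chars_in_quartet=3 acc=0x1CEBA bytes_emitted=3
After char 7 ('U'=20): chars_in_quartet=4 acc=0x73AE94 -> emit 73 AE 94, reset; bytes_emitted=6
After char 8 ('T'=19): chars_in_quartet=1 acc=0x13 bytes_emitted=6
After char 9 ('Q'=16): chars_in_quartet=2 acc=0x4D0 bytes_emitted=6
Padding '==': partial quartet acc=0x4D0 -> emit 4D; bytes_emitted=7

Answer: EF 10 B3 73 AE 94 4D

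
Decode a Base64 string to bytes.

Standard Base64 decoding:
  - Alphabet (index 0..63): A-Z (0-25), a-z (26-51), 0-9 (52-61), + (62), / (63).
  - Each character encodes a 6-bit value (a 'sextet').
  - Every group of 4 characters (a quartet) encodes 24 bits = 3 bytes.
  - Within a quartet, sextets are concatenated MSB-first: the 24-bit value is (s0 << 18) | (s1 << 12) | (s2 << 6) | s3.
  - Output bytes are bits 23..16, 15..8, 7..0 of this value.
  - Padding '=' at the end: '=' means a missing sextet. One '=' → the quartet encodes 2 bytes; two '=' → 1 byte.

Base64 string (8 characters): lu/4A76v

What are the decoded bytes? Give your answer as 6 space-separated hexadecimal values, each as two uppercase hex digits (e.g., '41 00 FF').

Answer: 96 EF F8 03 BE AF

Derivation:
After char 0 ('l'=37): chars_in_quartet=1 acc=0x25 bytes_emitted=0
After char 1 ('u'=46): chars_in_quartet=2 acc=0x96E bytes_emitted=0
After char 2 ('/'=63): chars_in_quartet=3 acc=0x25BBF bytes_emitted=0
After char 3 ('4'=56): chars_in_quartet=4 acc=0x96EFF8 -> emit 96 EF F8, reset; bytes_emitted=3
After char 4 ('A'=0): chars_in_quartet=1 acc=0x0 bytes_emitted=3
After char 5 ('7'=59): chars_in_quartet=2 acc=0x3B bytes_emitted=3
After char 6 ('6'=58): chars_in_quartet=3 acc=0xEFA bytes_emitted=3
After char 7 ('v'=47): chars_in_quartet=4 acc=0x3BEAF -> emit 03 BE AF, reset; bytes_emitted=6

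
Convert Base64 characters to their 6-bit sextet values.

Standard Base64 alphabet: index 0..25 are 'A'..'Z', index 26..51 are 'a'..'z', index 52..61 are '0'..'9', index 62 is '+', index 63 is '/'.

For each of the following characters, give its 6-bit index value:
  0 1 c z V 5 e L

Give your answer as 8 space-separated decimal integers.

Answer: 52 53 28 51 21 57 30 11

Derivation:
'0': 0..9 range, 52 + ord('0') − ord('0') = 52
'1': 0..9 range, 52 + ord('1') − ord('0') = 53
'c': a..z range, 26 + ord('c') − ord('a') = 28
'z': a..z range, 26 + ord('z') − ord('a') = 51
'V': A..Z range, ord('V') − ord('A') = 21
'5': 0..9 range, 52 + ord('5') − ord('0') = 57
'e': a..z range, 26 + ord('e') − ord('a') = 30
'L': A..Z range, ord('L') − ord('A') = 11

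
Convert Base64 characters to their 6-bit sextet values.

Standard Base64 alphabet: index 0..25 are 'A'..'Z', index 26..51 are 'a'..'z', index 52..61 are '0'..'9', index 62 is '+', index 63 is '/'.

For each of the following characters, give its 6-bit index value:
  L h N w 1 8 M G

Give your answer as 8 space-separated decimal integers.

Answer: 11 33 13 48 53 60 12 6

Derivation:
'L': A..Z range, ord('L') − ord('A') = 11
'h': a..z range, 26 + ord('h') − ord('a') = 33
'N': A..Z range, ord('N') − ord('A') = 13
'w': a..z range, 26 + ord('w') − ord('a') = 48
'1': 0..9 range, 52 + ord('1') − ord('0') = 53
'8': 0..9 range, 52 + ord('8') − ord('0') = 60
'M': A..Z range, ord('M') − ord('A') = 12
'G': A..Z range, ord('G') − ord('A') = 6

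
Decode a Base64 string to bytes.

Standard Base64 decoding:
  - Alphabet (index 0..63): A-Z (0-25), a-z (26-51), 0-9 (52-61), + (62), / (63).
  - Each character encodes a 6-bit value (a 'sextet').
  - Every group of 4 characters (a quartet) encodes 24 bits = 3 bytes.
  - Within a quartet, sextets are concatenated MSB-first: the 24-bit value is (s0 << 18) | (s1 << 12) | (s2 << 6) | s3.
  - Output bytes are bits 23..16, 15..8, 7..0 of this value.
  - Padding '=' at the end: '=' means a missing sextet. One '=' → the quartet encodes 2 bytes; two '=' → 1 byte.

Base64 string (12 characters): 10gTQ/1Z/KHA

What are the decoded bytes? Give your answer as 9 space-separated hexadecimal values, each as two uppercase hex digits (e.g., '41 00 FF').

After char 0 ('1'=53): chars_in_quartet=1 acc=0x35 bytes_emitted=0
After char 1 ('0'=52): chars_in_quartet=2 acc=0xD74 bytes_emitted=0
After char 2 ('g'=32): chars_in_quartet=3 acc=0x35D20 bytes_emitted=0
After char 3 ('T'=19): chars_in_quartet=4 acc=0xD74813 -> emit D7 48 13, reset; bytes_emitted=3
After char 4 ('Q'=16): chars_in_quartet=1 acc=0x10 bytes_emitted=3
After char 5 ('/'=63): chars_in_quartet=2 acc=0x43F bytes_emitted=3
After char 6 ('1'=53): chars_in_quartet=3 acc=0x10FF5 bytes_emitted=3
After char 7 ('Z'=25): chars_in_quartet=4 acc=0x43FD59 -> emit 43 FD 59, reset; bytes_emitted=6
After char 8 ('/'=63): chars_in_quartet=1 acc=0x3F bytes_emitted=6
After char 9 ('K'=10): chars_in_quartet=2 acc=0xFCA bytes_emitted=6
After char 10 ('H'=7): chars_in_quartet=3 acc=0x3F287 bytes_emitted=6
After char 11 ('A'=0): chars_in_quartet=4 acc=0xFCA1C0 -> emit FC A1 C0, reset; bytes_emitted=9

Answer: D7 48 13 43 FD 59 FC A1 C0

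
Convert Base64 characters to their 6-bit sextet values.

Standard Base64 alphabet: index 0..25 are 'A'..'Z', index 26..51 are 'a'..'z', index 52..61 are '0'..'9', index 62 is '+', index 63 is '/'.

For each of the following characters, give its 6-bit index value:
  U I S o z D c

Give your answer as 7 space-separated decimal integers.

'U': A..Z range, ord('U') − ord('A') = 20
'I': A..Z range, ord('I') − ord('A') = 8
'S': A..Z range, ord('S') − ord('A') = 18
'o': a..z range, 26 + ord('o') − ord('a') = 40
'z': a..z range, 26 + ord('z') − ord('a') = 51
'D': A..Z range, ord('D') − ord('A') = 3
'c': a..z range, 26 + ord('c') − ord('a') = 28

Answer: 20 8 18 40 51 3 28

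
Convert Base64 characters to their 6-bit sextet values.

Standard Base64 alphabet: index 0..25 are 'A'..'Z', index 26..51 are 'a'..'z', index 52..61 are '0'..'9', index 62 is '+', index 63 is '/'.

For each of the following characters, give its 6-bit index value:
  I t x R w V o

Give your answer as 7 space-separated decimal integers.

Answer: 8 45 49 17 48 21 40

Derivation:
'I': A..Z range, ord('I') − ord('A') = 8
't': a..z range, 26 + ord('t') − ord('a') = 45
'x': a..z range, 26 + ord('x') − ord('a') = 49
'R': A..Z range, ord('R') − ord('A') = 17
'w': a..z range, 26 + ord('w') − ord('a') = 48
'V': A..Z range, ord('V') − ord('A') = 21
'o': a..z range, 26 + ord('o') − ord('a') = 40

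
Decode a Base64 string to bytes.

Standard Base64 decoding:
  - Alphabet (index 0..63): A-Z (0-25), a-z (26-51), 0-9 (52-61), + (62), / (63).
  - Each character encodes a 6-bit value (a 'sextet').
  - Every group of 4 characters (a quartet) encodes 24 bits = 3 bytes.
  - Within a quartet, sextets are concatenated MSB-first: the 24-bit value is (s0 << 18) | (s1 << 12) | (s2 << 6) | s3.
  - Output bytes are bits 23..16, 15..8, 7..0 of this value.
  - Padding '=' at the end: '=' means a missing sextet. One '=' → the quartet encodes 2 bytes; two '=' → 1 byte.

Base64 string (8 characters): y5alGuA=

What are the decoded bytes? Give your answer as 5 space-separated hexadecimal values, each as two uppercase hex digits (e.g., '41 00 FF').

After char 0 ('y'=50): chars_in_quartet=1 acc=0x32 bytes_emitted=0
After char 1 ('5'=57): chars_in_quartet=2 acc=0xCB9 bytes_emitted=0
After char 2 ('a'=26): chars_in_quartet=3 acc=0x32E5A bytes_emitted=0
After char 3 ('l'=37): chars_in_quartet=4 acc=0xCB96A5 -> emit CB 96 A5, reset; bytes_emitted=3
After char 4 ('G'=6): chars_in_quartet=1 acc=0x6 bytes_emitted=3
After char 5 ('u'=46): chars_in_quartet=2 acc=0x1AE bytes_emitted=3
After char 6 ('A'=0): chars_in_quartet=3 acc=0x6B80 bytes_emitted=3
Padding '=': partial quartet acc=0x6B80 -> emit 1A E0; bytes_emitted=5

Answer: CB 96 A5 1A E0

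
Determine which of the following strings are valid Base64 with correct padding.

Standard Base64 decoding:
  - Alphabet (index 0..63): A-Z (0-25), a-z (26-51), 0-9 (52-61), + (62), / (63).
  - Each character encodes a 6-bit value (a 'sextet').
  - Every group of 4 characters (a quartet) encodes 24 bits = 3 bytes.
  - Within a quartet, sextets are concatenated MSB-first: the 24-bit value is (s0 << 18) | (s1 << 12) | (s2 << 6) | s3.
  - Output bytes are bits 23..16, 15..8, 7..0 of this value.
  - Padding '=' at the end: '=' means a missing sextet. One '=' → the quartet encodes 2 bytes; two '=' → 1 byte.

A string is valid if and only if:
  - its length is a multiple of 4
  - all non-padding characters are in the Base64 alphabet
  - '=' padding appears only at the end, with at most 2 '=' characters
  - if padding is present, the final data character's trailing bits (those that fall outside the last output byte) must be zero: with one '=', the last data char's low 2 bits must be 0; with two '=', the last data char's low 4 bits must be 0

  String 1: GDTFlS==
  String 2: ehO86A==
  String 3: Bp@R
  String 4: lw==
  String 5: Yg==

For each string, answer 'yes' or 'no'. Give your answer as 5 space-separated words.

Answer: no yes no yes yes

Derivation:
String 1: 'GDTFlS==' → invalid (bad trailing bits)
String 2: 'ehO86A==' → valid
String 3: 'Bp@R' → invalid (bad char(s): ['@'])
String 4: 'lw==' → valid
String 5: 'Yg==' → valid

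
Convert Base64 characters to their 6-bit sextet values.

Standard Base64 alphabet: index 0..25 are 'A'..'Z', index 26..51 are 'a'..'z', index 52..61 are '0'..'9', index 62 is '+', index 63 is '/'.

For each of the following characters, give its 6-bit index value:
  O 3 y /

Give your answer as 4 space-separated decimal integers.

Answer: 14 55 50 63

Derivation:
'O': A..Z range, ord('O') − ord('A') = 14
'3': 0..9 range, 52 + ord('3') − ord('0') = 55
'y': a..z range, 26 + ord('y') − ord('a') = 50
'/': index 63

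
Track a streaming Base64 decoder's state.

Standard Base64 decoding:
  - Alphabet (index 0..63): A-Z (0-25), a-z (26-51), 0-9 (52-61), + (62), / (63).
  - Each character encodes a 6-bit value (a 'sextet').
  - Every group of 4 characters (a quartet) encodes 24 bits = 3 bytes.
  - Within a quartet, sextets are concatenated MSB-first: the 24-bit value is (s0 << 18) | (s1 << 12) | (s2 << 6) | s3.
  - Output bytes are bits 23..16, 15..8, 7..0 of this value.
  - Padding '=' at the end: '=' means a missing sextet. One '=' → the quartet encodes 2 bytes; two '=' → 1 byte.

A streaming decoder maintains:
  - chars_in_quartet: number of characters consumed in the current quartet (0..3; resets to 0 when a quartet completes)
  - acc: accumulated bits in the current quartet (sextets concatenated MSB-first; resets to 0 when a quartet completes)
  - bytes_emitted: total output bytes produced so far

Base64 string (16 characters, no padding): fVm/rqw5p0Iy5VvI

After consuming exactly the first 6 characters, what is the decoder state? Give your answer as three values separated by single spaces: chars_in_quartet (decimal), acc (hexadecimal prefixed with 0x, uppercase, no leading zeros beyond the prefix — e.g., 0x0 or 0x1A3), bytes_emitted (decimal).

After char 0 ('f'=31): chars_in_quartet=1 acc=0x1F bytes_emitted=0
After char 1 ('V'=21): chars_in_quartet=2 acc=0x7D5 bytes_emitted=0
After char 2 ('m'=38): chars_in_quartet=3 acc=0x1F566 bytes_emitted=0
After char 3 ('/'=63): chars_in_quartet=4 acc=0x7D59BF -> emit 7D 59 BF, reset; bytes_emitted=3
After char 4 ('r'=43): chars_in_quartet=1 acc=0x2B bytes_emitted=3
After char 5 ('q'=42): chars_in_quartet=2 acc=0xAEA bytes_emitted=3

Answer: 2 0xAEA 3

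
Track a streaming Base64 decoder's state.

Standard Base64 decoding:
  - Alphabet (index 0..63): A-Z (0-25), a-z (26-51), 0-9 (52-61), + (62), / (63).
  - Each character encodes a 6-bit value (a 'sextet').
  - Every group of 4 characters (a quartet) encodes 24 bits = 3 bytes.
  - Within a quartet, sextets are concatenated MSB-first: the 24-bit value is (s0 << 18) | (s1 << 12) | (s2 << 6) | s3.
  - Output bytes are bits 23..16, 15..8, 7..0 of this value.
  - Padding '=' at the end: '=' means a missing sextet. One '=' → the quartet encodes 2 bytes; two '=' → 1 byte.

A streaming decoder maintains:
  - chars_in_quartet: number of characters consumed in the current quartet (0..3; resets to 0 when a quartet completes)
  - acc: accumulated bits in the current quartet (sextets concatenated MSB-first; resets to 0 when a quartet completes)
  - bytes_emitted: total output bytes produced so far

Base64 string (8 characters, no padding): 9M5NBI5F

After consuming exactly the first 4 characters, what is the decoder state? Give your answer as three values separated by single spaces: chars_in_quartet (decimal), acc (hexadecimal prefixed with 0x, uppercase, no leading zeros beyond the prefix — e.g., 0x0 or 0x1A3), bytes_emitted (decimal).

Answer: 0 0x0 3

Derivation:
After char 0 ('9'=61): chars_in_quartet=1 acc=0x3D bytes_emitted=0
After char 1 ('M'=12): chars_in_quartet=2 acc=0xF4C bytes_emitted=0
After char 2 ('5'=57): chars_in_quartet=3 acc=0x3D339 bytes_emitted=0
After char 3 ('N'=13): chars_in_quartet=4 acc=0xF4CE4D -> emit F4 CE 4D, reset; bytes_emitted=3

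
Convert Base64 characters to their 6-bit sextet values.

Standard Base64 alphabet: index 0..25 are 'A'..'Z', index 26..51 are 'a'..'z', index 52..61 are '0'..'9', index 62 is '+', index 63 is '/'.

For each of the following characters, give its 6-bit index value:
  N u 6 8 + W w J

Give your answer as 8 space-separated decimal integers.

Answer: 13 46 58 60 62 22 48 9

Derivation:
'N': A..Z range, ord('N') − ord('A') = 13
'u': a..z range, 26 + ord('u') − ord('a') = 46
'6': 0..9 range, 52 + ord('6') − ord('0') = 58
'8': 0..9 range, 52 + ord('8') − ord('0') = 60
'+': index 62
'W': A..Z range, ord('W') − ord('A') = 22
'w': a..z range, 26 + ord('w') − ord('a') = 48
'J': A..Z range, ord('J') − ord('A') = 9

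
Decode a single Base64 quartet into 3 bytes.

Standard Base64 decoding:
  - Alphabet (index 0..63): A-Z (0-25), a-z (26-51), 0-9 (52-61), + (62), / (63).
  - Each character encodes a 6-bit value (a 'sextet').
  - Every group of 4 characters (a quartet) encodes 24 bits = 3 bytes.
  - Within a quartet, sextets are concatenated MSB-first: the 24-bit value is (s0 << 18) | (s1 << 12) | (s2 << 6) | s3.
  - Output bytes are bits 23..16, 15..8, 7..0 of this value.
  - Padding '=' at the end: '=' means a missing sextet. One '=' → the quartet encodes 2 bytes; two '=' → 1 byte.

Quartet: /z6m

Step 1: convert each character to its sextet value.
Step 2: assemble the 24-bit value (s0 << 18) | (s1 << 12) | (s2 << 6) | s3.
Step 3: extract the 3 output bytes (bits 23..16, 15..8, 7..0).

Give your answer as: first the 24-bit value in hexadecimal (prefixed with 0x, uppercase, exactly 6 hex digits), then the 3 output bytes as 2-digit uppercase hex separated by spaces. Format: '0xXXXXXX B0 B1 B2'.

Answer: 0xFF3EA6 FF 3E A6

Derivation:
Sextets: /=63, z=51, 6=58, m=38
24-bit: (63<<18) | (51<<12) | (58<<6) | 38
      = 0xFC0000 | 0x033000 | 0x000E80 | 0x000026
      = 0xFF3EA6
Bytes: (v>>16)&0xFF=FF, (v>>8)&0xFF=3E, v&0xFF=A6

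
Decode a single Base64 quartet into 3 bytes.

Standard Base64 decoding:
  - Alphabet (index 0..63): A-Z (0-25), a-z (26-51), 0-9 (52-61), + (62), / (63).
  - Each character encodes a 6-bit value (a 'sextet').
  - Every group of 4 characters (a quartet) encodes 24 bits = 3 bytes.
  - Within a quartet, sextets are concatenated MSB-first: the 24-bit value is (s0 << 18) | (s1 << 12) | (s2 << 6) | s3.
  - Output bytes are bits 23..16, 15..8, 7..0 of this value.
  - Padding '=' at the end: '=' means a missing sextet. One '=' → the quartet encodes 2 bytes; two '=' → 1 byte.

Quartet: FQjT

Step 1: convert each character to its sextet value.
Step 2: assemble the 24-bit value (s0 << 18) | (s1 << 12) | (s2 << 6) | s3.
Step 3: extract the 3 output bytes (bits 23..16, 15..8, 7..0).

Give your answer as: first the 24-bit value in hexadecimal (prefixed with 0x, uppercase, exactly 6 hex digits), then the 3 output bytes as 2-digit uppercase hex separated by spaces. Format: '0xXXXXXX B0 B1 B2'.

Sextets: F=5, Q=16, j=35, T=19
24-bit: (5<<18) | (16<<12) | (35<<6) | 19
      = 0x140000 | 0x010000 | 0x0008C0 | 0x000013
      = 0x1508D3
Bytes: (v>>16)&0xFF=15, (v>>8)&0xFF=08, v&0xFF=D3

Answer: 0x1508D3 15 08 D3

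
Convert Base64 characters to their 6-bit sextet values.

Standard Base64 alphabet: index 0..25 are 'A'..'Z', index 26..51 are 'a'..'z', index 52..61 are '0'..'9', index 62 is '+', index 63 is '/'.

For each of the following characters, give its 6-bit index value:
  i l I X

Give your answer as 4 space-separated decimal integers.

'i': a..z range, 26 + ord('i') − ord('a') = 34
'l': a..z range, 26 + ord('l') − ord('a') = 37
'I': A..Z range, ord('I') − ord('A') = 8
'X': A..Z range, ord('X') − ord('A') = 23

Answer: 34 37 8 23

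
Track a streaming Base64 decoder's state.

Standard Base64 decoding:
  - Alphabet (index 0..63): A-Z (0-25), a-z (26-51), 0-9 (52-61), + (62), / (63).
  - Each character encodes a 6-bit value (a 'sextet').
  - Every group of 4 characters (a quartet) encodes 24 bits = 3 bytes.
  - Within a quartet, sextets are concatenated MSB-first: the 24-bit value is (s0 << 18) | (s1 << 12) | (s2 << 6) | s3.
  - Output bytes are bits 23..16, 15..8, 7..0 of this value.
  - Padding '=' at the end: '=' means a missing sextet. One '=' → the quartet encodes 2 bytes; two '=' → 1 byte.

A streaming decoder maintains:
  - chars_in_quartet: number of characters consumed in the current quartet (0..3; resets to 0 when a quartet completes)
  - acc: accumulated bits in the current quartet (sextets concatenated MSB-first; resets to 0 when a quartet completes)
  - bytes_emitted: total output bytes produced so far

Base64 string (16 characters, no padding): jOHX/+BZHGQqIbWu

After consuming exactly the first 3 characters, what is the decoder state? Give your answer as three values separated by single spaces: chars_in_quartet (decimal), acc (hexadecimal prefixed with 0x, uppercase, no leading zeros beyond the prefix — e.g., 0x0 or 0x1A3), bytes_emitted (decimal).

After char 0 ('j'=35): chars_in_quartet=1 acc=0x23 bytes_emitted=0
After char 1 ('O'=14): chars_in_quartet=2 acc=0x8CE bytes_emitted=0
After char 2 ('H'=7): chars_in_quartet=3 acc=0x23387 bytes_emitted=0

Answer: 3 0x23387 0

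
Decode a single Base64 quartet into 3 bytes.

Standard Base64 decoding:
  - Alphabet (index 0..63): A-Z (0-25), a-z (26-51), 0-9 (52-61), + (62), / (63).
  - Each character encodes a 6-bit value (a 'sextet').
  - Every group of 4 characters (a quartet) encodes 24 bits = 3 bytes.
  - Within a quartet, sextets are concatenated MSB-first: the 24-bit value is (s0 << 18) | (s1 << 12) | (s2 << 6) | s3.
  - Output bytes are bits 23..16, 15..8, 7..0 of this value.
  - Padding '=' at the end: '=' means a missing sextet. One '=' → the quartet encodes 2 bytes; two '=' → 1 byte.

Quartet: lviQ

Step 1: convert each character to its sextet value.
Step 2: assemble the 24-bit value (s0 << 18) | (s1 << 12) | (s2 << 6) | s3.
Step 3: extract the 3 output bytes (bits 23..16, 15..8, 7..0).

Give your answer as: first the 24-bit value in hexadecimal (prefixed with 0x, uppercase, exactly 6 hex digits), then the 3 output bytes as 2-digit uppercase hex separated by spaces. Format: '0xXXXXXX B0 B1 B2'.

Sextets: l=37, v=47, i=34, Q=16
24-bit: (37<<18) | (47<<12) | (34<<6) | 16
      = 0x940000 | 0x02F000 | 0x000880 | 0x000010
      = 0x96F890
Bytes: (v>>16)&0xFF=96, (v>>8)&0xFF=F8, v&0xFF=90

Answer: 0x96F890 96 F8 90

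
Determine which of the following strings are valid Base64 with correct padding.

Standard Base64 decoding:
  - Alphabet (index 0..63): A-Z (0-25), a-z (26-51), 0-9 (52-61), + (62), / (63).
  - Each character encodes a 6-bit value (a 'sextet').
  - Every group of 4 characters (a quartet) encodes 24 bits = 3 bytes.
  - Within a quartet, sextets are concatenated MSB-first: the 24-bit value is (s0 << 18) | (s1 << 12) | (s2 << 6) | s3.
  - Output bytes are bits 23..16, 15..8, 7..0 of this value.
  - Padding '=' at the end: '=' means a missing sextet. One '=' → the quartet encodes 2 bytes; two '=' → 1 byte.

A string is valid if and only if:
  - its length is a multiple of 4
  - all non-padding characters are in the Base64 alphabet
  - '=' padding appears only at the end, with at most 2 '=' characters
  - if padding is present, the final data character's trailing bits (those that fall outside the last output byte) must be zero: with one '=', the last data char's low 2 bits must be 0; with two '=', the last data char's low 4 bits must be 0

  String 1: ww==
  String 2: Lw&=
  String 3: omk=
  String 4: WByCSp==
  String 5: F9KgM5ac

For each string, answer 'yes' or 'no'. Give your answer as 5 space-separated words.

Answer: yes no yes no yes

Derivation:
String 1: 'ww==' → valid
String 2: 'Lw&=' → invalid (bad char(s): ['&'])
String 3: 'omk=' → valid
String 4: 'WByCSp==' → invalid (bad trailing bits)
String 5: 'F9KgM5ac' → valid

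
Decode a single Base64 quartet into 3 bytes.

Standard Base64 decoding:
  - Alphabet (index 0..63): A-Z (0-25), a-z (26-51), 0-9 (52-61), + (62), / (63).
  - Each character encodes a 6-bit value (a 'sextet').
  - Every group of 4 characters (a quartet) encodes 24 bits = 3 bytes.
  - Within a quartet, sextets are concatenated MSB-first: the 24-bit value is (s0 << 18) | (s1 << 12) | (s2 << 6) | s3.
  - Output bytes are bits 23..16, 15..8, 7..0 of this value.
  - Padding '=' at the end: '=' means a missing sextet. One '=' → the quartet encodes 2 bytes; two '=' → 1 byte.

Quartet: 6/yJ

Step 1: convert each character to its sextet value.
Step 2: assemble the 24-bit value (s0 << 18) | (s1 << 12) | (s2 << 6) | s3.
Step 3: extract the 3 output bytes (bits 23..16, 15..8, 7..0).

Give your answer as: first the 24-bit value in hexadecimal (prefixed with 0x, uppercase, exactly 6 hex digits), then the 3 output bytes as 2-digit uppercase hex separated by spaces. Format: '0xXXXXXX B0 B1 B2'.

Answer: 0xEBFC89 EB FC 89

Derivation:
Sextets: 6=58, /=63, y=50, J=9
24-bit: (58<<18) | (63<<12) | (50<<6) | 9
      = 0xE80000 | 0x03F000 | 0x000C80 | 0x000009
      = 0xEBFC89
Bytes: (v>>16)&0xFF=EB, (v>>8)&0xFF=FC, v&0xFF=89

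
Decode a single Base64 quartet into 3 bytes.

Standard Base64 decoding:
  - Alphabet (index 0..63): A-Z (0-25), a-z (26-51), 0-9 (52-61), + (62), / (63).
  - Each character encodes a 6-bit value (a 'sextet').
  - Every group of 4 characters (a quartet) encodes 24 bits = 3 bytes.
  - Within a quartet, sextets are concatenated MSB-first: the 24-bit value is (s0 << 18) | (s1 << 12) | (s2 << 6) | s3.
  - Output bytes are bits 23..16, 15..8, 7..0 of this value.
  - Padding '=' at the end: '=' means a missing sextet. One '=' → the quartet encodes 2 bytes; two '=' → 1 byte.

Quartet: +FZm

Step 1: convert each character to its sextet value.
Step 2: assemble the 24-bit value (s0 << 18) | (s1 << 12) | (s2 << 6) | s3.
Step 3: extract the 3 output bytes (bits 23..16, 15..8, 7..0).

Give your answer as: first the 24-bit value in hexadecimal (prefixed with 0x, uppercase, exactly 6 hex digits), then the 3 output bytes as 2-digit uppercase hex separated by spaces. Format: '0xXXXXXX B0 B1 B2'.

Answer: 0xF85666 F8 56 66

Derivation:
Sextets: +=62, F=5, Z=25, m=38
24-bit: (62<<18) | (5<<12) | (25<<6) | 38
      = 0xF80000 | 0x005000 | 0x000640 | 0x000026
      = 0xF85666
Bytes: (v>>16)&0xFF=F8, (v>>8)&0xFF=56, v&0xFF=66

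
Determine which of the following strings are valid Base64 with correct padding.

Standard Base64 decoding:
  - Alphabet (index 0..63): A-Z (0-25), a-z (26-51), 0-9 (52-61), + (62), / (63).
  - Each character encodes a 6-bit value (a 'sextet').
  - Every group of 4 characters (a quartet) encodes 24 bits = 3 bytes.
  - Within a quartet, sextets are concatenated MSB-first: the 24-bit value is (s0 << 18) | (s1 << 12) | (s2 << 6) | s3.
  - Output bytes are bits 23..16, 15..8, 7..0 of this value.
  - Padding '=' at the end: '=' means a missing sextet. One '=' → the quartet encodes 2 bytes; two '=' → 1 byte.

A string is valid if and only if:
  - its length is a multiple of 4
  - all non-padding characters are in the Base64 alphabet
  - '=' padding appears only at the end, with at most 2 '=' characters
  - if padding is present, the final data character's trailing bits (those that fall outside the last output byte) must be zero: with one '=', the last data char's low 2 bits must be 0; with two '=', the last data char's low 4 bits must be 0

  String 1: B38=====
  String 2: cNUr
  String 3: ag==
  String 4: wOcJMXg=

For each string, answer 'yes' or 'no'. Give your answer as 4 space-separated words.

Answer: no yes yes yes

Derivation:
String 1: 'B38=====' → invalid (5 pad chars (max 2))
String 2: 'cNUr' → valid
String 3: 'ag==' → valid
String 4: 'wOcJMXg=' → valid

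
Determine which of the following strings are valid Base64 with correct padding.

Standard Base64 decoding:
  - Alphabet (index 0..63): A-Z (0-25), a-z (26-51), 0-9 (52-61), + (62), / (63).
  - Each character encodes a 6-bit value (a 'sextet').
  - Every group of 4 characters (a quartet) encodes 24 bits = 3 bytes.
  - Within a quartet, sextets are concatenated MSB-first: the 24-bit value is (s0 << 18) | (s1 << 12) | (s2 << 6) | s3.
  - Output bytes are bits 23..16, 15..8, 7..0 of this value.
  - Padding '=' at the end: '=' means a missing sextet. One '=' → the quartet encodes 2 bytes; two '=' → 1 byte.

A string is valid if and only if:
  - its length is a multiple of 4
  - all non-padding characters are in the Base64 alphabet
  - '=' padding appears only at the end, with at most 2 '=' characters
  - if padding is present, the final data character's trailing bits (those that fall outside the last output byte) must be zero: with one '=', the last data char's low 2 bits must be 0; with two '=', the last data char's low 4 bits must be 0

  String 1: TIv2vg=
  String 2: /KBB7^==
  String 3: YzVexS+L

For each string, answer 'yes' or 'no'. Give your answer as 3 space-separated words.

String 1: 'TIv2vg=' → invalid (len=7 not mult of 4)
String 2: '/KBB7^==' → invalid (bad char(s): ['^'])
String 3: 'YzVexS+L' → valid

Answer: no no yes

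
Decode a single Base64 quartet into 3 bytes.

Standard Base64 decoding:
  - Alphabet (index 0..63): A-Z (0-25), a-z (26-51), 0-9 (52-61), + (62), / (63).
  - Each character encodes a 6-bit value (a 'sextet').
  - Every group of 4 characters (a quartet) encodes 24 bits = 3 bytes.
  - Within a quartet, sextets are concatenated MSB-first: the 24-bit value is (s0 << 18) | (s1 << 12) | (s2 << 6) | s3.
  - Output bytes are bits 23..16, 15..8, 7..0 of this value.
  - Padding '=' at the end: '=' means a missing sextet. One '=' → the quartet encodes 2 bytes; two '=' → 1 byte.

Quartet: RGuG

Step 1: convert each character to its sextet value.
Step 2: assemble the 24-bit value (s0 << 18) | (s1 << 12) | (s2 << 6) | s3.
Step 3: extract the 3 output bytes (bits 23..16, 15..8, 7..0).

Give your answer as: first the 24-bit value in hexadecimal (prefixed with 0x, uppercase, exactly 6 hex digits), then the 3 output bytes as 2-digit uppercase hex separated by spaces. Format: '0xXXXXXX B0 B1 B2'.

Answer: 0x446B86 44 6B 86

Derivation:
Sextets: R=17, G=6, u=46, G=6
24-bit: (17<<18) | (6<<12) | (46<<6) | 6
      = 0x440000 | 0x006000 | 0x000B80 | 0x000006
      = 0x446B86
Bytes: (v>>16)&0xFF=44, (v>>8)&0xFF=6B, v&0xFF=86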